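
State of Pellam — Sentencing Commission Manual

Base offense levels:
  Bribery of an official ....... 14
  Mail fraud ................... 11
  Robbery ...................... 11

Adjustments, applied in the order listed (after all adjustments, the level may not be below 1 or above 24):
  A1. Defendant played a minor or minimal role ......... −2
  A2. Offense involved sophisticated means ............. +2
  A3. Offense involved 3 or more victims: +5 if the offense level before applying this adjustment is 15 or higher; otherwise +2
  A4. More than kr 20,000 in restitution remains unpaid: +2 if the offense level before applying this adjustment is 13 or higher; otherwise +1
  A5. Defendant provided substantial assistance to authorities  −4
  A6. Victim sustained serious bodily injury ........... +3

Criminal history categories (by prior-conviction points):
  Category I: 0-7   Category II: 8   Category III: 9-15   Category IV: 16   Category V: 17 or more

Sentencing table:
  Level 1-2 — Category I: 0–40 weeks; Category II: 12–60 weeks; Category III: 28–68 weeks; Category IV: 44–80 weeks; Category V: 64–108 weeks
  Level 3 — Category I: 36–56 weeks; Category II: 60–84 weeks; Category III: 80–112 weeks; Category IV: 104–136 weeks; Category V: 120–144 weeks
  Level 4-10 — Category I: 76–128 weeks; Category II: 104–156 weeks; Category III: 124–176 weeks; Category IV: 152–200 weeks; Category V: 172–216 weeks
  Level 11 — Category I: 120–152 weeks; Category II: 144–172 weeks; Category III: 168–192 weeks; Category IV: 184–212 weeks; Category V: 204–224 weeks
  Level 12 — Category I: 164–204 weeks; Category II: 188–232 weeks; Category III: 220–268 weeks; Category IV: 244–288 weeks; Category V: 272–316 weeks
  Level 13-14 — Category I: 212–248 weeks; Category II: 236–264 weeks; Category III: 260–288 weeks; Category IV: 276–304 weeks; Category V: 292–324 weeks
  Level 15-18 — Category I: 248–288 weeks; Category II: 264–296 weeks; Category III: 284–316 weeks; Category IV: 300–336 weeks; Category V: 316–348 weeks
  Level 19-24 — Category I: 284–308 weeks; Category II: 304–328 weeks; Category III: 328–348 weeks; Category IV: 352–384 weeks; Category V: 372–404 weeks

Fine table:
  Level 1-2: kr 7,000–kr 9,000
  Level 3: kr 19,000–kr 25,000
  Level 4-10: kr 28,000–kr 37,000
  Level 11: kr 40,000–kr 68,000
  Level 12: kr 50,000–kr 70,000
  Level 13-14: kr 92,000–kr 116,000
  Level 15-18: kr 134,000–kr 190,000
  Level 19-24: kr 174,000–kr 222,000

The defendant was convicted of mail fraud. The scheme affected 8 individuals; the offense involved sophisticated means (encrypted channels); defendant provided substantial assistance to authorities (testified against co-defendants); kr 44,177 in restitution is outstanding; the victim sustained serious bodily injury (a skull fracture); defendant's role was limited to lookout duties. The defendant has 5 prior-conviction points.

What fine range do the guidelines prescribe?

kr 92,000–kr 116,000

Base offense level for mail fraud: 11.
A1 applies: 11 − 2 = 9.
A2 applies: 9 + 2 = 11.
A3 applies (level before this adjustment is 11 < 15, so +2): 11 + 2 = 13.
A4 applies (level before this adjustment is 13 ≥ 13, so +2): 13 + 2 = 15.
A5 applies: 15 − 4 = 11.
A6 applies: 11 + 3 = 14.
Final offense level: 14.
Level 14 falls in the 13-14 band.
Fine table: Level 13-14 → kr 92,000–kr 116,000.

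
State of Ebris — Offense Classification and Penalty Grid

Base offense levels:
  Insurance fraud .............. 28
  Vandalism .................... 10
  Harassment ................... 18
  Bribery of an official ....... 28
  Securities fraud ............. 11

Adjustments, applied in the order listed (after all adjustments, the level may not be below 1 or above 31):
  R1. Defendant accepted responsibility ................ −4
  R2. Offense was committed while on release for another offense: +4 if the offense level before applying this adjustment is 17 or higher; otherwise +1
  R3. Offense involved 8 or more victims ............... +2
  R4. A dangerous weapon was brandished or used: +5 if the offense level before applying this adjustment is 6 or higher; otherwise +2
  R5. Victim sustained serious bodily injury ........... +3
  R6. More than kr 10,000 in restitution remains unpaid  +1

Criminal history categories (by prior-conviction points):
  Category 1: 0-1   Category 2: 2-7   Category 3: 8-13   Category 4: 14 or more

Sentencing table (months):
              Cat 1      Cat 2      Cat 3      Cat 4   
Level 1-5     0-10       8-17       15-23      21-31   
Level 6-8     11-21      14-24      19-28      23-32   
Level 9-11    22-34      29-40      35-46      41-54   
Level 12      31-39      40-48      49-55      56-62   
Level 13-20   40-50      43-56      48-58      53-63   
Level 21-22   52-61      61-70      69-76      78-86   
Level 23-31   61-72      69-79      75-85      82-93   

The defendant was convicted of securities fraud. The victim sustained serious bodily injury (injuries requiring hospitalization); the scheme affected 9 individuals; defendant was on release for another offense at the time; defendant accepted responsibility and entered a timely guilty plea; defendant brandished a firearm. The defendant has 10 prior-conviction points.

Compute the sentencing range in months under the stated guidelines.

48-58 months

Base offense level for securities fraud: 11.
R1 applies: 11 − 4 = 7.
R2 applies (level before this adjustment is 7 < 17, so +1): 7 + 1 = 8.
R3 applies: 8 + 2 = 10.
R4 applies (level before this adjustment is 10 ≥ 6, so +5): 10 + 5 = 15.
R5 applies: 15 + 3 = 18.
Final offense level: 18.
Criminal history: 10 prior points → Category 3 (8-13).
Level 18 falls in the 13-20 band.
Grid: Level 13-20 × Category 3 = 48-58 months.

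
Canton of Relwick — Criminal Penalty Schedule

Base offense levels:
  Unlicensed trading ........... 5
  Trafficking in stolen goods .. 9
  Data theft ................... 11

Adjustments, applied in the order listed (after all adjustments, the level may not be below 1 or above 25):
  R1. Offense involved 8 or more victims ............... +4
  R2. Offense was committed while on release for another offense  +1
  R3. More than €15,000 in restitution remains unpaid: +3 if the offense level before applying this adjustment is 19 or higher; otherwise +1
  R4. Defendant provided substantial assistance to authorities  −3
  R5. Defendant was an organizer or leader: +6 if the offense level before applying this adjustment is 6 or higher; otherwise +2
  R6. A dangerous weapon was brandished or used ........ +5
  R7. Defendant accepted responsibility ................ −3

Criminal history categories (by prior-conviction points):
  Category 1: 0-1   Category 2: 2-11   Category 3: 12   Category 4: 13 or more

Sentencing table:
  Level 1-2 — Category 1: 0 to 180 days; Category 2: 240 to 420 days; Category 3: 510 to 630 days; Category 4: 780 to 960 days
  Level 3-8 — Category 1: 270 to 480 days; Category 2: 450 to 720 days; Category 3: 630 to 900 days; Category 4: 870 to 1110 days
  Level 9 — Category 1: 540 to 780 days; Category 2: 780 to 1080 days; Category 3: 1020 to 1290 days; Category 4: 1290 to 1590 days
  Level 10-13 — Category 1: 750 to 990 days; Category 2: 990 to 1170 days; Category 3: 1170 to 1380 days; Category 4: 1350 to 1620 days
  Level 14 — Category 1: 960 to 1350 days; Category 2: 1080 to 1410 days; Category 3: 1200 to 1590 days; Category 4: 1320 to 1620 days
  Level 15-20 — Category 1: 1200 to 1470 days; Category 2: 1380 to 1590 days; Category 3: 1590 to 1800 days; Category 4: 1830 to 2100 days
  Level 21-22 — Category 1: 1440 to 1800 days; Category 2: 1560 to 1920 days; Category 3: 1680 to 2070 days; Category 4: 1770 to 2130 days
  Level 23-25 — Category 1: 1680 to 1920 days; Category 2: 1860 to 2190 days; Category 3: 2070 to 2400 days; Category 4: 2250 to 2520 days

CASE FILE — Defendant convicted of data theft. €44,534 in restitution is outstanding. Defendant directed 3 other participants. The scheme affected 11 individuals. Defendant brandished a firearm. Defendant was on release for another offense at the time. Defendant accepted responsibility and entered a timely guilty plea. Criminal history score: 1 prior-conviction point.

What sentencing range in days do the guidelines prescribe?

1680-1920 days

Base offense level for data theft: 11.
R1 applies: 11 + 4 = 15.
R2 applies: 15 + 1 = 16.
R3 applies (level before this adjustment is 16 < 19, so +1): 16 + 1 = 17.
R4 does not apply.
R5 applies (level before this adjustment is 17 ≥ 6, so +6): 17 + 6 = 23.
R6 applies: 23 + 5 = 28.
R7 applies: 28 − 3 = 25.
Final offense level: 25.
Criminal history: 1 prior point → Category 1 (0-1).
Level 25 falls in the 23-25 band.
Grid: Level 23-25 × Category 1 = 1680-1920 days.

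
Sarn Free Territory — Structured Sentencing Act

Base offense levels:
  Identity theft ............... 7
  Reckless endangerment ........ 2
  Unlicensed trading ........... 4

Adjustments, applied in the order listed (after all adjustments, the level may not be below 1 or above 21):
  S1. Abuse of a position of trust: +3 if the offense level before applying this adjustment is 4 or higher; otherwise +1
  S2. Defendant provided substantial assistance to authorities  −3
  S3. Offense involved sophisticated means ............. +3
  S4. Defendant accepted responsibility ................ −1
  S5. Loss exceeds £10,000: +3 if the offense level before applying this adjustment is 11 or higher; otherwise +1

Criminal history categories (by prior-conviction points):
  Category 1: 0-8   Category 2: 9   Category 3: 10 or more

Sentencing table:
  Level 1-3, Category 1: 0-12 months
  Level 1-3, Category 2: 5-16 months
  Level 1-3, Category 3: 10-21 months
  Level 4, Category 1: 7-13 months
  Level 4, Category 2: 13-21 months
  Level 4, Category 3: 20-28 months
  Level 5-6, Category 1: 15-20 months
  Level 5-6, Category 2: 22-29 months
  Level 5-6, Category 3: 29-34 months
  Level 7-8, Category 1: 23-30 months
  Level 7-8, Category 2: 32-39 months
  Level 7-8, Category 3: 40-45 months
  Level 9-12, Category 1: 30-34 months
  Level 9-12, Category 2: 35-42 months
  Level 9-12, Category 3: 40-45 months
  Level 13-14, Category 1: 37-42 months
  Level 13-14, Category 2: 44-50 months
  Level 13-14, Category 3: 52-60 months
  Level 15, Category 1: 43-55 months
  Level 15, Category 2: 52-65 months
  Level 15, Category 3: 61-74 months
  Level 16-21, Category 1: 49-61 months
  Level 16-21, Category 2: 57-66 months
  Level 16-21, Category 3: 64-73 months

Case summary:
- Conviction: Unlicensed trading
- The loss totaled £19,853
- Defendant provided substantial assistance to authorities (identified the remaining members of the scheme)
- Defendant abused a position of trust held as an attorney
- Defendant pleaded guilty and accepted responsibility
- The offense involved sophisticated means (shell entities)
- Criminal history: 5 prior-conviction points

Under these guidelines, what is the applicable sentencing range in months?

23-30 months

Base offense level for unlicensed trading: 4.
S1 applies (level before this adjustment is 4 ≥ 4, so +3): 4 + 3 = 7.
S2 applies: 7 − 3 = 4.
S3 applies: 4 + 3 = 7.
S4 applies: 7 − 1 = 6.
S5 applies (level before this adjustment is 6 < 11, so +1): 6 + 1 = 7.
Final offense level: 7.
Criminal history: 5 prior points → Category 1 (0-8).
Level 7 falls in the 7-8 band.
Grid: Level 7-8 × Category 1 = 23-30 months.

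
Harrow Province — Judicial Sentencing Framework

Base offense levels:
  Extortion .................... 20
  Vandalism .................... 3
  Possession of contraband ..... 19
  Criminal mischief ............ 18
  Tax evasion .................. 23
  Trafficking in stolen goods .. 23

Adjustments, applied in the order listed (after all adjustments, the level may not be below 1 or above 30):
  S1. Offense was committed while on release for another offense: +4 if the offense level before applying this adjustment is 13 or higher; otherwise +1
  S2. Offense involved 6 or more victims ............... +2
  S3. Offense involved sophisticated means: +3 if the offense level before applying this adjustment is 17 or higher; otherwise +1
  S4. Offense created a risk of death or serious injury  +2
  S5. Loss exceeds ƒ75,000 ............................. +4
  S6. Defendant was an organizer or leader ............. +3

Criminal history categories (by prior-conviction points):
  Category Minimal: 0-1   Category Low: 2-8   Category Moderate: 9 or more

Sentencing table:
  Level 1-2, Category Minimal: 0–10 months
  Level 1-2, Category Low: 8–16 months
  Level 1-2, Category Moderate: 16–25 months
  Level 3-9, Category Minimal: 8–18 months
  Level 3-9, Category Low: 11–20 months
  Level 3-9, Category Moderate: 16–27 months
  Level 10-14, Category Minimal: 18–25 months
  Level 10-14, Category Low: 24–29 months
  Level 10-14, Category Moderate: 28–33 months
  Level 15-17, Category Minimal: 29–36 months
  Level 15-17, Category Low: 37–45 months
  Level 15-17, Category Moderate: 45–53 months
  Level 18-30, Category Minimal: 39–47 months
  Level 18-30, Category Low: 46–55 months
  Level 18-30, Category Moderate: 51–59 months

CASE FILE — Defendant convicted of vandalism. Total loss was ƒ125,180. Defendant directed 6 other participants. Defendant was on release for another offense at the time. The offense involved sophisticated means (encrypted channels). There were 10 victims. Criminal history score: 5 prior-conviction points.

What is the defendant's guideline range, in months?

Base offense level for vandalism: 3.
S1 applies (level before this adjustment is 3 < 13, so +1): 3 + 1 = 4.
S2 applies: 4 + 2 = 6.
S3 applies (level before this adjustment is 6 < 17, so +1): 6 + 1 = 7.
S5 applies: 7 + 4 = 11.
S6 applies: 11 + 3 = 14.
Final offense level: 14.
Criminal history: 5 prior points → Category Low (2-8).
Level 14 falls in the 10-14 band.
Grid: Level 10-14 × Category Low = 24-29 months.

24-29 months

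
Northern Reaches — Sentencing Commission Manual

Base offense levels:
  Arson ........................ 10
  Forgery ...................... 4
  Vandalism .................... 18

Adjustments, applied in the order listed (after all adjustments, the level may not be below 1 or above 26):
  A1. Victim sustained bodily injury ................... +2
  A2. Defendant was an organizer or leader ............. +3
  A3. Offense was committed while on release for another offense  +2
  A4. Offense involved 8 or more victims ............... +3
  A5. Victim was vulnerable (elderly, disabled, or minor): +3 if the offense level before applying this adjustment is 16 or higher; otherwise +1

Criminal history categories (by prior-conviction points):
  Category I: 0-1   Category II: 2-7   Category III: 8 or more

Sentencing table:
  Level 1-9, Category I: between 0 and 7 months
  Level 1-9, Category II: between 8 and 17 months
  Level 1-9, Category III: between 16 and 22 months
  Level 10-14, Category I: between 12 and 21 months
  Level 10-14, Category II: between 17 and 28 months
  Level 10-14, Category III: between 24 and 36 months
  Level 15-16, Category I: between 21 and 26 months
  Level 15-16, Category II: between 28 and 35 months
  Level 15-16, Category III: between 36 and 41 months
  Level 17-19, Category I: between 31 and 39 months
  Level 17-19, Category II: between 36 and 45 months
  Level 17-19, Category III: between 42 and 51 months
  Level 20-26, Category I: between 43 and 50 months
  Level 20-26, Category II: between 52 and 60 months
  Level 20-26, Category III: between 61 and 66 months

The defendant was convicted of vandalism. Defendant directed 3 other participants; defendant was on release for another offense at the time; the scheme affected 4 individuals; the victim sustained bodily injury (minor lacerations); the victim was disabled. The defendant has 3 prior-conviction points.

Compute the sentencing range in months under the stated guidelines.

Base offense level for vandalism: 18.
A1 applies: 18 + 2 = 20.
A2 applies: 20 + 3 = 23.
A3 applies: 23 + 2 = 25.
A5 applies (level before this adjustment is 25 ≥ 16, so +3): 25 + 3 = 28.
Level 28 exceeds the maximum of 26; capped at 26.
Final offense level: 26.
Criminal history: 3 prior points → Category II (2-7).
Level 26 falls in the 20-26 band.
Grid: Level 20-26 × Category II = 52-60 months.

52-60 months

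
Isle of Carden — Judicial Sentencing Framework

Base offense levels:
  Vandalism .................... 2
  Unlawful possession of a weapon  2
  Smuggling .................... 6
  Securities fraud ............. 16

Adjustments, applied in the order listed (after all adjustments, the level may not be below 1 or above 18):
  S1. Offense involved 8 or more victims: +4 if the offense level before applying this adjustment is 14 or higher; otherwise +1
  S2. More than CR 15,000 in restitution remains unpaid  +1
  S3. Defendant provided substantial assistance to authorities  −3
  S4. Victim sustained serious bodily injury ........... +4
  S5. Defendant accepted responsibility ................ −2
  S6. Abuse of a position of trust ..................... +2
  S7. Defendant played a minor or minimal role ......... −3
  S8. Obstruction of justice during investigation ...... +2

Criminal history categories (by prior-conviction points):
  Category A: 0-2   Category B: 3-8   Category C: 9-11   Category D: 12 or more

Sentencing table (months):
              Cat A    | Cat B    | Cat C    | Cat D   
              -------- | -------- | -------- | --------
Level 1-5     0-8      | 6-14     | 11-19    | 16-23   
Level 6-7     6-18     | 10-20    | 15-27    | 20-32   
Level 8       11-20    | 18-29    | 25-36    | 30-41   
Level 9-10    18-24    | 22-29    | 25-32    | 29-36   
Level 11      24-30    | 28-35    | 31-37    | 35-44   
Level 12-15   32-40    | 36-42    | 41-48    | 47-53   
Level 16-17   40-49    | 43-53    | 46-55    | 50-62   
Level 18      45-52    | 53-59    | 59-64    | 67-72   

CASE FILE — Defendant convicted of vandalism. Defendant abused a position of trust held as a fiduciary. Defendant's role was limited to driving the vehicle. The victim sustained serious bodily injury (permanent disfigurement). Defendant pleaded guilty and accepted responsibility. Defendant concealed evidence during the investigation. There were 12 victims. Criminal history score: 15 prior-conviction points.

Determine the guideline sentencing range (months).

20-32 months

Base offense level for vandalism: 2.
S1 applies (level before this adjustment is 2 < 14, so +1): 2 + 1 = 3.
S2 does not apply.
S4 applies: 3 + 4 = 7.
S5 applies: 7 − 2 = 5.
S6 applies: 5 + 2 = 7.
S7 applies: 7 − 3 = 4.
S8 applies: 4 + 2 = 6.
Final offense level: 6.
Criminal history: 15 prior points → Category D (12+).
Level 6 falls in the 6-7 band.
Grid: Level 6-7 × Category D = 20-32 months.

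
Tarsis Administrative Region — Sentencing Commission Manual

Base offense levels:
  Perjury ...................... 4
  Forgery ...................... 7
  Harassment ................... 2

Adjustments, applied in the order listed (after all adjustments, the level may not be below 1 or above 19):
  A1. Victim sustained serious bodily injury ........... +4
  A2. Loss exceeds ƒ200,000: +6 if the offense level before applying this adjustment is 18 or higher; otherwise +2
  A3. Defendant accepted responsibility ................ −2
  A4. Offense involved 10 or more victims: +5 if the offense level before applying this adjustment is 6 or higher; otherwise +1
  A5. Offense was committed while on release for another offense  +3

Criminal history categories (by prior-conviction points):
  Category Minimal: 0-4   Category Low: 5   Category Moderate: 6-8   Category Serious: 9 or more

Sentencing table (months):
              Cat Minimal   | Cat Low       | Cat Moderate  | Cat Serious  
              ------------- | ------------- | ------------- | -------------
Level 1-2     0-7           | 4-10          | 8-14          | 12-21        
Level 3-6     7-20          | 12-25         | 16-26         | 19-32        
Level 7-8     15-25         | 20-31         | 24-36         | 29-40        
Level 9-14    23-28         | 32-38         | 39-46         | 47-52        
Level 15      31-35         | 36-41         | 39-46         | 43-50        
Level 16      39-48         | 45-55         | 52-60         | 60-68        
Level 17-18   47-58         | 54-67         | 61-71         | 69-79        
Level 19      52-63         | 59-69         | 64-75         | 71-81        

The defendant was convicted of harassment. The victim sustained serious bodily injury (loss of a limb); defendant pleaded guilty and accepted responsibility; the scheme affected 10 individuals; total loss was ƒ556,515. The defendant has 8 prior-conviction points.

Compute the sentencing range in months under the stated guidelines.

39-46 months

Base offense level for harassment: 2.
A1 applies: 2 + 4 = 6.
A2 applies (level before this adjustment is 6 < 18, so +2): 6 + 2 = 8.
A3 applies: 8 − 2 = 6.
A4 applies (level before this adjustment is 6 ≥ 6, so +5): 6 + 5 = 11.
A5 does not apply.
Final offense level: 11.
Criminal history: 8 prior points → Category Moderate (6-8).
Level 11 falls in the 9-14 band.
Grid: Level 9-14 × Category Moderate = 39-46 months.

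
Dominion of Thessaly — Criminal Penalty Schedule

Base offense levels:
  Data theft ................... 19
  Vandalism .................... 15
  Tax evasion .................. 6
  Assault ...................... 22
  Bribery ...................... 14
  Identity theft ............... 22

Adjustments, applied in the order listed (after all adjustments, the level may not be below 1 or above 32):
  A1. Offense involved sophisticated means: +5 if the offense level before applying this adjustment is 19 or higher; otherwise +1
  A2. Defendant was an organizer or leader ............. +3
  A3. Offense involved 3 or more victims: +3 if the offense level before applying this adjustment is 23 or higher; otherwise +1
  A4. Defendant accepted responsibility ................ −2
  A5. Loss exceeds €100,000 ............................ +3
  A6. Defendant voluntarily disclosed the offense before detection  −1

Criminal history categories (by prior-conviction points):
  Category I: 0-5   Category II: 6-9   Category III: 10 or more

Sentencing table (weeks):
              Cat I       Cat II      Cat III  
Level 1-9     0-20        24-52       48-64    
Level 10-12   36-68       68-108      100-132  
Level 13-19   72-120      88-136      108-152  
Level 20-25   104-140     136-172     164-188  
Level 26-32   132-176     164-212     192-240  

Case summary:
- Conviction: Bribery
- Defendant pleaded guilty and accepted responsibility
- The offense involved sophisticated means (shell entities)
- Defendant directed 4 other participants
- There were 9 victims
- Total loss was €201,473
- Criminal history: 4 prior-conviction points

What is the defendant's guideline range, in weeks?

104-140 weeks

Base offense level for bribery: 14.
A1 applies (level before this adjustment is 14 < 19, so +1): 14 + 1 = 15.
A2 applies: 15 + 3 = 18.
A3 applies (level before this adjustment is 18 < 23, so +1): 18 + 1 = 19.
A4 applies: 19 − 2 = 17.
A5 applies: 17 + 3 = 20.
A6 does not apply.
Final offense level: 20.
Criminal history: 4 prior points → Category I (0-5).
Level 20 falls in the 20-25 band.
Grid: Level 20-25 × Category I = 104-140 weeks.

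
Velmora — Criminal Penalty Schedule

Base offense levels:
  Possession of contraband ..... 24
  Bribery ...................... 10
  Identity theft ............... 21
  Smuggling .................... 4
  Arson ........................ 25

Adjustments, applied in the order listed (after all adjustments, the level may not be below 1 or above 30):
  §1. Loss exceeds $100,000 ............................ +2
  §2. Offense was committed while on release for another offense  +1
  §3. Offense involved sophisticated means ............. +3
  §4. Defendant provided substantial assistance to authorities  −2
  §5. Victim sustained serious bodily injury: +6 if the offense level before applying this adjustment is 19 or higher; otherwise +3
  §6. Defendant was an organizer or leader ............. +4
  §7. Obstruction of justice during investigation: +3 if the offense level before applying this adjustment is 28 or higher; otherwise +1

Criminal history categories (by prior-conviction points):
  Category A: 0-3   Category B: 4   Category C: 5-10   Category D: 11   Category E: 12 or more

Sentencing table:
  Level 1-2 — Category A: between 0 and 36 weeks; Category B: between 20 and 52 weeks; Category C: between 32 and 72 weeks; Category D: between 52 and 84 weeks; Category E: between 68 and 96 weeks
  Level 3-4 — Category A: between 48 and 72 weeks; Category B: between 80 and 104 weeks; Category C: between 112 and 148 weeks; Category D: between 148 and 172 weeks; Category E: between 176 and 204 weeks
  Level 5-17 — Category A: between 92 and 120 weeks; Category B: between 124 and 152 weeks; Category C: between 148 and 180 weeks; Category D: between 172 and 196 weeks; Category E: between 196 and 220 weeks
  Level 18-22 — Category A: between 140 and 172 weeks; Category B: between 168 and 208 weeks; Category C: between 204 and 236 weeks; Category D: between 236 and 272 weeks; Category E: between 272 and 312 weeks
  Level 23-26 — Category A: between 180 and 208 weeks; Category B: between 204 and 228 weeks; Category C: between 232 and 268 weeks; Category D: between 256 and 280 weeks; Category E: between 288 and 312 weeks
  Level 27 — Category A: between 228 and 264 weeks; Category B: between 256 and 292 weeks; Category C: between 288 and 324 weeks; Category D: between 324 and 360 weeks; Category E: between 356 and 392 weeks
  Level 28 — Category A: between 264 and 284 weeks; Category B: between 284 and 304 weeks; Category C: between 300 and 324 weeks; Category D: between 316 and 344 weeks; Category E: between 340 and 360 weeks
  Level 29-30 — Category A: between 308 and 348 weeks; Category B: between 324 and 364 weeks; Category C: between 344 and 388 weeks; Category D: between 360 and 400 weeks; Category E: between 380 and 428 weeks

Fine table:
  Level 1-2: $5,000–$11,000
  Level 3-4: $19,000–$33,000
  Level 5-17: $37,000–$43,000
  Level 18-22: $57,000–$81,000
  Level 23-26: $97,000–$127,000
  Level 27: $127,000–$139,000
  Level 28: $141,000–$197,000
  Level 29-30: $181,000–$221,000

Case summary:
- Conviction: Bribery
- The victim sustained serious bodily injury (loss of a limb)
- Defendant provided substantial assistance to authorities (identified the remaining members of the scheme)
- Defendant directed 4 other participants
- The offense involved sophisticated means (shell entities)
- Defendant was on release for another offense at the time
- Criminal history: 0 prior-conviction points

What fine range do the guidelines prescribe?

$57,000–$81,000

Base offense level for bribery: 10.
§1 does not apply.
§2 applies: 10 + 1 = 11.
§3 applies: 11 + 3 = 14.
§4 applies: 14 − 2 = 12.
§5 applies (level before this adjustment is 12 < 19, so +3): 12 + 3 = 15.
§6 applies: 15 + 4 = 19.
§7 does not apply.
Final offense level: 19.
Level 19 falls in the 18-22 band.
Fine table: Level 18-22 → $57,000–$81,000.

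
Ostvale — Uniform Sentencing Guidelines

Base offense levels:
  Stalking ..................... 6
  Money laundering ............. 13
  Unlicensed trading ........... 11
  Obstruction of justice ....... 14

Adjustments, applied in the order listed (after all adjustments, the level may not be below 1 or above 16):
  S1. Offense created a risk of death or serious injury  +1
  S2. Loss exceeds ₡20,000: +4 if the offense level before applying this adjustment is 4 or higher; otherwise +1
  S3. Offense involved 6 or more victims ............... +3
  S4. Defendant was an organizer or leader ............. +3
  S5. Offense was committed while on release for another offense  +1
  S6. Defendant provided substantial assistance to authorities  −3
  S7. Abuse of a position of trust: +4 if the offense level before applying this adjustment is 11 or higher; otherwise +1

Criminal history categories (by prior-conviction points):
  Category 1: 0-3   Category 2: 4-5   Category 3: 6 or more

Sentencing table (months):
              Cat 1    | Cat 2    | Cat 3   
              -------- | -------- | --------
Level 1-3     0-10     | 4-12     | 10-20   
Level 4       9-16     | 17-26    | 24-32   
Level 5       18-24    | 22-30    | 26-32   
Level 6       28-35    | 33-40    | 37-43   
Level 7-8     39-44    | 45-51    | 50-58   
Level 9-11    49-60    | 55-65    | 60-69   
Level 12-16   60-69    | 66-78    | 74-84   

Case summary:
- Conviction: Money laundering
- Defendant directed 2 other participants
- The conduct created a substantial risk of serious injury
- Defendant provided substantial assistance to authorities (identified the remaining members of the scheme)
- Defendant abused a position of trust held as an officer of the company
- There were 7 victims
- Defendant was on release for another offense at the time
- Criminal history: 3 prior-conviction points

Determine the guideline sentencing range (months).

60-69 months

Base offense level for money laundering: 13.
S1 applies: 13 + 1 = 14.
S3 applies: 14 + 3 = 17.
S4 applies: 17 + 3 = 20.
S5 applies: 20 + 1 = 21.
S6 applies: 21 − 3 = 18.
S7 applies (level before this adjustment is 18 ≥ 11, so +4): 18 + 4 = 22.
Level 22 exceeds the maximum of 16; capped at 16.
Final offense level: 16.
Criminal history: 3 prior points → Category 1 (0-3).
Level 16 falls in the 12-16 band.
Grid: Level 12-16 × Category 1 = 60-69 months.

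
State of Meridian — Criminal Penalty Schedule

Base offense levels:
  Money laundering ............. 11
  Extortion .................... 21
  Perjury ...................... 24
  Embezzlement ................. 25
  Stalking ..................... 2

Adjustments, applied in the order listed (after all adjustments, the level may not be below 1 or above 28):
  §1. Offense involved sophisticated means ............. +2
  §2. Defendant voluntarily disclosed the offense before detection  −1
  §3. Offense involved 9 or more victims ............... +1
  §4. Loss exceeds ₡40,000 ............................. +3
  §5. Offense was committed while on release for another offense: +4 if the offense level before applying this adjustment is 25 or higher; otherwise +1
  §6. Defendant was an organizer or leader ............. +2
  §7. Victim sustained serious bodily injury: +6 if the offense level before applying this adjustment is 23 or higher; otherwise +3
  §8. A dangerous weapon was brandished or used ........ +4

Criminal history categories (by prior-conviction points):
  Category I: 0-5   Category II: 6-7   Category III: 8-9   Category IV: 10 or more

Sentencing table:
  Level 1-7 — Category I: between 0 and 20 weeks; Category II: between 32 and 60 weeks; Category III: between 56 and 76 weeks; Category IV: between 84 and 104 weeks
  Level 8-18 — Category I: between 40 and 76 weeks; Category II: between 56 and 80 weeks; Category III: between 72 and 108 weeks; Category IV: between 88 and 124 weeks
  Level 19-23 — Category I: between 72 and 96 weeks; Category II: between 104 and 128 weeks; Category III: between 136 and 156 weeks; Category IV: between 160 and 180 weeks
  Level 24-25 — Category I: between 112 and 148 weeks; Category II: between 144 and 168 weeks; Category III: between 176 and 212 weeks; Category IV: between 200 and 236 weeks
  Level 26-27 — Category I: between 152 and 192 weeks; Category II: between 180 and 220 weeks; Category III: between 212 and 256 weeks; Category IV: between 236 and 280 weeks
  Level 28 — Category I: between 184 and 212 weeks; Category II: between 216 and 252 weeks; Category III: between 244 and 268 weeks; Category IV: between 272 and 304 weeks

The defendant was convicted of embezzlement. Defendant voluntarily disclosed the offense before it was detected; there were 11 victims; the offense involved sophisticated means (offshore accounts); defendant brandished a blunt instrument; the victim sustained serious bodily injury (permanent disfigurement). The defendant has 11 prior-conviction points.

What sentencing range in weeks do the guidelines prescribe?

Base offense level for embezzlement: 25.
§1 applies: 25 + 2 = 27.
§2 applies: 27 − 1 = 26.
§3 applies: 26 + 1 = 27.
§6 does not apply.
§7 applies (level before this adjustment is 27 ≥ 23, so +6): 27 + 6 = 33.
§8 applies: 33 + 4 = 37.
Level 37 exceeds the maximum of 28; capped at 28.
Final offense level: 28.
Criminal history: 11 prior points → Category IV (10+).
Level 28 falls in the 28 band.
Grid: Level 28 × Category IV = 272-304 weeks.

272-304 weeks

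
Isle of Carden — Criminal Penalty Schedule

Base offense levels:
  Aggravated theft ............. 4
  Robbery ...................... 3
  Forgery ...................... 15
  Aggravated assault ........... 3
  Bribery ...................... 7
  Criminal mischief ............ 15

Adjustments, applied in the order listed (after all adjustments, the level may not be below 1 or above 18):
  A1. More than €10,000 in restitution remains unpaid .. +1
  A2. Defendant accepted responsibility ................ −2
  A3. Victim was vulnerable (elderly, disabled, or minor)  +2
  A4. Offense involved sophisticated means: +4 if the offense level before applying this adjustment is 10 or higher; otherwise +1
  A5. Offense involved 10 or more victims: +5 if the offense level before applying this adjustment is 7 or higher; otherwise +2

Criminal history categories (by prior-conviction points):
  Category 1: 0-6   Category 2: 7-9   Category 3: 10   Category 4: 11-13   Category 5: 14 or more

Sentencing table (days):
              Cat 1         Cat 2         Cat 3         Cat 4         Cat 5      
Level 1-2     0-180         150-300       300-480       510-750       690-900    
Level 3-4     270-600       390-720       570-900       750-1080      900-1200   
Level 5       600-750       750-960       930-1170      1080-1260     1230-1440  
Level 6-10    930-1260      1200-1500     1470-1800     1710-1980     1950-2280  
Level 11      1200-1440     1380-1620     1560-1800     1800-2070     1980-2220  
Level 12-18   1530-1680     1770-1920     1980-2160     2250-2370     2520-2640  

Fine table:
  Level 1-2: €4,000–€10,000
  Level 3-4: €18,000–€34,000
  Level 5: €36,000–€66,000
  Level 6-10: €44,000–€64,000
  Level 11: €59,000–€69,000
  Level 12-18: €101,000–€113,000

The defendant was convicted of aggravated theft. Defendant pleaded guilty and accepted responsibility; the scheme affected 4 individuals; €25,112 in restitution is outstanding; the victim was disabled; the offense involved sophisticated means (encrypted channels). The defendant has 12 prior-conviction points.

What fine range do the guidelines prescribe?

Base offense level for aggravated theft: 4.
A1 applies: 4 + 1 = 5.
A2 applies: 5 − 2 = 3.
A3 applies: 3 + 2 = 5.
A4 applies (level before this adjustment is 5 < 10, so +1): 5 + 1 = 6.
Final offense level: 6.
Level 6 falls in the 6-10 band.
Fine table: Level 6-10 → €44,000–€64,000.

€44,000–€64,000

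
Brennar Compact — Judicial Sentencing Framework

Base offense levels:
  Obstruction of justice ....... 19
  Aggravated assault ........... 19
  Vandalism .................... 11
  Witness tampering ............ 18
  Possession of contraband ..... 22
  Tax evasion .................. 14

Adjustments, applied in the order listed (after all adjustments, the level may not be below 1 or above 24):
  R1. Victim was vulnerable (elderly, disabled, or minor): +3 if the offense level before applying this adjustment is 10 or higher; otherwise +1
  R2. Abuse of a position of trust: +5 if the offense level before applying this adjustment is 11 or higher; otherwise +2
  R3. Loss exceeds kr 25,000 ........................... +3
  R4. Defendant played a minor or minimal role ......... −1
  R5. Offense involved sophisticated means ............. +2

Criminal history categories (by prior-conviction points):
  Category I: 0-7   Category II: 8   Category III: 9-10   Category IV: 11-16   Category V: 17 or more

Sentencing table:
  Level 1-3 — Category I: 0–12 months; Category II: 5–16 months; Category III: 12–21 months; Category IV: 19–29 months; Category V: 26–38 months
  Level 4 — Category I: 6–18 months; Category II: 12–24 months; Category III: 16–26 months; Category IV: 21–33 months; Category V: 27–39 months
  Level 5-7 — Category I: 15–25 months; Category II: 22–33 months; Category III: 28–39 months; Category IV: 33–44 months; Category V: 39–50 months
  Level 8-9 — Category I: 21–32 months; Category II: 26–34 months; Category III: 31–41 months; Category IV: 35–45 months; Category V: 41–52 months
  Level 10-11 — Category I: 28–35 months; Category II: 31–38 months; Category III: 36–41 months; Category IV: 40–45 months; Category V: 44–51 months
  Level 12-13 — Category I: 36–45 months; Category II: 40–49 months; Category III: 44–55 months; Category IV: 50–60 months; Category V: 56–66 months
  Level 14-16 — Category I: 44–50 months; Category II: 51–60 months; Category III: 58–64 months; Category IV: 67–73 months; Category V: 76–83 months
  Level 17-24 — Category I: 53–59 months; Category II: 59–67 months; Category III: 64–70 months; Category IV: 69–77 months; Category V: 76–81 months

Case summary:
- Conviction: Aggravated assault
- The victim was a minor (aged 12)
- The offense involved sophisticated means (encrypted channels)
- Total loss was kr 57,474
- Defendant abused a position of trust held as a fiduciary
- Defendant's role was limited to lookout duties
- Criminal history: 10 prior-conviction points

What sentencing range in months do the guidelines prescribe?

64-70 months

Base offense level for aggravated assault: 19.
R1 applies (level before this adjustment is 19 ≥ 10, so +3): 19 + 3 = 22.
R2 applies (level before this adjustment is 22 ≥ 11, so +5): 22 + 5 = 27.
R3 applies: 27 + 3 = 30.
R4 applies: 30 − 1 = 29.
R5 applies: 29 + 2 = 31.
Level 31 exceeds the maximum of 24; capped at 24.
Final offense level: 24.
Criminal history: 10 prior points → Category III (9-10).
Level 24 falls in the 17-24 band.
Grid: Level 17-24 × Category III = 64-70 months.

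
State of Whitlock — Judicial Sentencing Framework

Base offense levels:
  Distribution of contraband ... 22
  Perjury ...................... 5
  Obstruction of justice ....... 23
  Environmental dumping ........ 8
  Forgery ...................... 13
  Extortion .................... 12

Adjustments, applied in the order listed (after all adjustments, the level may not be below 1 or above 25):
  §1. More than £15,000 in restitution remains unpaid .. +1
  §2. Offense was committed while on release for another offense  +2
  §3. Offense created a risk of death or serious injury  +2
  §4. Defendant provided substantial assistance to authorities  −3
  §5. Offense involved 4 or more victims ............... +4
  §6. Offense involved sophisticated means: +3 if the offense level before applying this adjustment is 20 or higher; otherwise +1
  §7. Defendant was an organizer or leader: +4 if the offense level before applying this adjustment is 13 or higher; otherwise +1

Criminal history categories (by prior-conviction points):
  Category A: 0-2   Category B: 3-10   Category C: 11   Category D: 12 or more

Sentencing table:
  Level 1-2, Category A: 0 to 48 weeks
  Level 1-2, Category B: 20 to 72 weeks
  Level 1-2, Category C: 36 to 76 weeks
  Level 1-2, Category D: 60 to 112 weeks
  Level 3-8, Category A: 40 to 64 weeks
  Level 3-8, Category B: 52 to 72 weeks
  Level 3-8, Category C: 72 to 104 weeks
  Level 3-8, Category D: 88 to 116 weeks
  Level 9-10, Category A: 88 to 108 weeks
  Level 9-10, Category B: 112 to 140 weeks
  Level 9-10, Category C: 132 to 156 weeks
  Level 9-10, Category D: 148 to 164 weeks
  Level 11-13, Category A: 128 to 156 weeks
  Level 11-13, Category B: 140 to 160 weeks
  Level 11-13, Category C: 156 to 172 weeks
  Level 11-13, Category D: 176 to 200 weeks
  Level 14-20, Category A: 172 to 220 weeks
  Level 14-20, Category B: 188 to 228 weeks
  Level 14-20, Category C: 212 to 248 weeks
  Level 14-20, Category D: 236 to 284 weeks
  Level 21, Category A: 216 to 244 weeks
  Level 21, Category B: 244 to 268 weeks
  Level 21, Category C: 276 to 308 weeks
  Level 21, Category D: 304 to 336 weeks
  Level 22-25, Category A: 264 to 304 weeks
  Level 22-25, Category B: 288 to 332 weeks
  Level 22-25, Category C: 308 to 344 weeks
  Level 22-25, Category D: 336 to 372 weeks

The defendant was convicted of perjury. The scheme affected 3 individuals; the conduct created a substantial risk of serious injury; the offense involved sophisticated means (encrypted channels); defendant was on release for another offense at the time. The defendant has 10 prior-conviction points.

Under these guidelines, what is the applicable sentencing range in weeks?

Base offense level for perjury: 5.
§1 does not apply.
§2 applies: 5 + 2 = 7.
§3 applies: 7 + 2 = 9.
§4 does not apply.
§5 does not apply.
§6 applies (level before this adjustment is 9 < 20, so +1): 9 + 1 = 10.
§7 does not apply.
Final offense level: 10.
Criminal history: 10 prior points → Category B (3-10).
Level 10 falls in the 9-10 band.
Grid: Level 9-10 × Category B = 112-140 weeks.

112-140 weeks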